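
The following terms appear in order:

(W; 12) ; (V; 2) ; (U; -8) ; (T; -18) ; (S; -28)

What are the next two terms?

(R; -38), (Q; -48)

Letter: W, V, U, T, S → R → Q (letters move back 1 place in the alphabet).
Second value — −10 each step: 12, 2, -8, -18, -28 → -38 → -48.
Putting the parts together: (R; -38) and then (Q; -48).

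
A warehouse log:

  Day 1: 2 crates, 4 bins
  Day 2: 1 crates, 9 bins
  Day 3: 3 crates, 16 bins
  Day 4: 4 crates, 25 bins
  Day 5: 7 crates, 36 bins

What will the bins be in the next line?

49

Bins: 4, 9, 16, 25, 36 → 49 (perfect squares: 2², 3², 4², …).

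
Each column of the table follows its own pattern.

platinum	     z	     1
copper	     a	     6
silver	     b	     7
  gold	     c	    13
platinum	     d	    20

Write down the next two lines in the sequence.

copper  e  33; silver  f  53

For the metal, repeats platinum → copper → silver → gold: platinum, copper, silver, gold, platinum → copper → silver.
Letter: z, a, b, c, d → e → f (letters move forward 1 place in the alphabet, wrapping Z→A).
Third component: each term is the sum of the two before it; 1, 6, 7, 13, 20 → 33 → 53.
So the next two lines are copper  e  33 and silver  f  53.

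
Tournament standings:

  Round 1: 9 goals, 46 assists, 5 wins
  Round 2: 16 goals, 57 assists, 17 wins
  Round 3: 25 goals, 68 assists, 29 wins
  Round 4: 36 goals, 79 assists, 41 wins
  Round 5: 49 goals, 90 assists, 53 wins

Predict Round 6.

Goals: 9, 16, 25, 36, 49 → 64 (perfect squares: 3², 4², 5², …).
For the assists, +11 each step: 46, 57, 68, 79, 90 → 101.
Wins: 5, 17, 29, 41, 53 → 65 (+12 each step).
Putting it together: 64 goals, 101 assists, 65 wins.

64 goals, 101 assists, 65 wins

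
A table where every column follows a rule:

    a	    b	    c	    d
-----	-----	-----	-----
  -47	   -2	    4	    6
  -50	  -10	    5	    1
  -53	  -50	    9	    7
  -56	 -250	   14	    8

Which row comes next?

For the column a, −3 each step: -47, -50, -53, -56 → -59.
Column b: -2, -10, -50, -250 → -1250 (×5 each step).
Column c: each term is the sum of the two before it, so 4, 5, 9, 14 → 23.
Column d goes 6, 1, 7, 8 → 15 (each term is the sum of the two before it).
Putting it together: -59  -1250  23  15.

-59  -1250  23  15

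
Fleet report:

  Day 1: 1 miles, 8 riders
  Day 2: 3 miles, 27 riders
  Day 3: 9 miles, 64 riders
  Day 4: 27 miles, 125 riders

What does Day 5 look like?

81 miles, 216 riders

Miles: ×3 each step, so 1, 3, 9, 27 → 81.
For the riders, perfect cubes: 2³, 3³, 4³, …: 8, 27, 64, 125 → 216.
So the next record is 81 miles, 216 riders.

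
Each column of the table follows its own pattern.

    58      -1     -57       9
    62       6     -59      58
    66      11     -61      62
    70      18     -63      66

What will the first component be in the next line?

First component: +4 each step; 58, 62, 66, 70 → 74.
Second component: -1, 6, 11, 18 → 23 (alternating steps +7, +5, +7, +5, …).
For the third component, −2 each step: -57, -59, -61, -63 → -65.
Fourth component goes 9, 58, 62, 66 → 70 (always the previous value of the first component).

74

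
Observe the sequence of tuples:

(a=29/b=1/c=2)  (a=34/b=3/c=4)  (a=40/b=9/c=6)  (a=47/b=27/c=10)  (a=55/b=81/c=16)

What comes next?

A — differences are 5, 6, 7, … (increasing by 1 each time): 29, 34, 40, 47, 55 → 64.
B: ×3 each step, so 1, 3, 9, 27, 81 → 243.
C: each term is the sum of the two before it; 2, 4, 6, 10, 16 → 26.
So the next tuple is (a=64/b=243/c=26).

(a=64/b=243/c=26)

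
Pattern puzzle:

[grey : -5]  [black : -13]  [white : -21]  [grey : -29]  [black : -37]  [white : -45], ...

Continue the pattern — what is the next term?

[grey : -53]

Shade: grey, black, white, grey, black, white → grey (repeats grey → black → white).
Second part goes -5, -13, -21, -29, -37, -45 → -53 (−8 each step).
Putting it together: [grey : -53].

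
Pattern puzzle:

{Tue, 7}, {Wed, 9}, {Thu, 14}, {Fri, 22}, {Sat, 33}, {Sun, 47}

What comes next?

{Mon, 64}

Day: Tue, Wed, Thu, Fri, Sat, Sun → Mon (runs through the weekdays Mon→Sun).
Second component: differences are 2, 5, 8, … (increasing by 3 each time), so 7, 9, 14, 22, 33, 47 → 64.
So the next pair is {Mon, 64}.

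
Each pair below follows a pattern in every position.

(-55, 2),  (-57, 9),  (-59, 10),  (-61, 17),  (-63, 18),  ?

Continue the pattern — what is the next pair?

First component: -55, -57, -59, -61, -63 → -65 (−2 each step).
For the second component, alternating steps +7, +1, +7, +1, …: 2, 9, 10, 17, 18 → 25.
Combining the parts gives (-65, 25).

(-65, 25)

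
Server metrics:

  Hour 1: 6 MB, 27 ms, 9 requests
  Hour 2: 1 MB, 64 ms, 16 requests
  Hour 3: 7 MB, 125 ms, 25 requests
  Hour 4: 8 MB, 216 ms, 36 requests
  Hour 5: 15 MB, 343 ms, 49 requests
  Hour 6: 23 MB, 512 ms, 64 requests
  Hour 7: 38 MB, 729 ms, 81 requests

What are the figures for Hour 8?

MB: each term is the sum of the two before it; 6, 1, 7, 8, 15, 23, 38 → 61.
Ms: perfect cubes: 3³, 4³, 5³, …, so 27, 64, 125, 216, 343, 512, 729 → 1000.
Requests: 9, 16, 25, 36, 49, 64, 81 → 100 (perfect squares: 3², 4², 5², …).
So the next record is 61 MB, 1000 ms, 100 requests.

61 MB, 1000 ms, 100 requests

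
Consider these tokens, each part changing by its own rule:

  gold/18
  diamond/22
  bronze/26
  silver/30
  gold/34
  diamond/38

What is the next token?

bronze/42

Rank goes gold, diamond, bronze, silver, gold, diamond → bronze (repeats gold → diamond → bronze → silver).
Second component: +4 each step, so 18, 22, 26, 30, 34, 38 → 42.
Combining the parts gives bronze/42.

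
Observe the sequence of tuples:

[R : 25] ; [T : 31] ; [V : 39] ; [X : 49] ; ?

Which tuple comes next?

[Z : 61]

Letter goes R, T, V, X → Z (letters move forward 2 places in the alphabet).
Second coordinate: differences are 6, 8, 10, … (increasing by 2 each time); 25, 31, 39, 49 → 61.
Combining the parts gives [Z : 61].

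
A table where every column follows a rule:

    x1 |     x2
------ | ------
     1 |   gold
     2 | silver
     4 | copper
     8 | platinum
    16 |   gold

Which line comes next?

Column x1: ×2 each step; 1, 2, 4, 8, 16 → 32.
For the column x2, repeats gold → silver → copper → platinum: gold, silver, copper, platinum, gold → silver.
So the next line is 32  silver.

32  silver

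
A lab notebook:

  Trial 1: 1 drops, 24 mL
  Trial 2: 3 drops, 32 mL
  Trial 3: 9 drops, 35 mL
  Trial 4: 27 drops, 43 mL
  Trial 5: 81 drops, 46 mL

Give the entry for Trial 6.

243 drops, 54 mL

Drops: ×3 each step; 1, 3, 9, 27, 81 → 243.
ML goes 24, 32, 35, 43, 46 → 54 (alternating steps +8, +3, +8, +3, …).
Putting it together: 243 drops, 54 mL.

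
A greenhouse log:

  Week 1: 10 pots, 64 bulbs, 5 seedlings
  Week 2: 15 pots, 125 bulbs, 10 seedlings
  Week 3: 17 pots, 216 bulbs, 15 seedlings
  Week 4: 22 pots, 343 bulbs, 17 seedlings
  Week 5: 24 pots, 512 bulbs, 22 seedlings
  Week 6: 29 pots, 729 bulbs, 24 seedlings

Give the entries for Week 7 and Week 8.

31 pots, 1000 bulbs, 29 seedlings; 36 pots, 1331 bulbs, 31 seedlings

Pots: alternating steps +5, +2, +5, +2, …, so 10, 15, 17, 22, 24, 29 → 31 → 36.
Bulbs — perfect cubes: 4³, 5³, 6³, …: 64, 125, 216, 343, 512, 729 → 1000 → 1331.
Seedlings goes 5, 10, 15, 17, 22, 24 → 29 → 31 (always the previous value of the pots).
Putting the parts together: 31 pots, 1000 bulbs, 29 seedlings and then 36 pots, 1331 bulbs, 31 seedlings.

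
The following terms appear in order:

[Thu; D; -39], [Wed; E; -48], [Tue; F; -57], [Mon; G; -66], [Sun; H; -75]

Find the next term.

[Sat; I; -84]

Day: runs backward through the weekdays Mon→Sun; Thu, Wed, Tue, Mon, Sun → Sat.
Letter goes D, E, F, G, H → I (letters move forward 1 place in the alphabet).
Third component goes -39, -48, -57, -66, -75 → -84 (−9 each step).
Combining the parts gives [Sat; I; -84].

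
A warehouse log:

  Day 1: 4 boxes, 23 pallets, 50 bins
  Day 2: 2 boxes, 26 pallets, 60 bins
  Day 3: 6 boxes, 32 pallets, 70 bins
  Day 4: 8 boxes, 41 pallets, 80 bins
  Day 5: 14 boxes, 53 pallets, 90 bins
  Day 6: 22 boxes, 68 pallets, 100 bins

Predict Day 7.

For the boxes, each term is the sum of the two before it: 4, 2, 6, 8, 14, 22 → 36.
Pallets: 23, 26, 32, 41, 53, 68 → 86 (differences are 3, 6, 9, … (increasing by 3 each time)).
Bins — +10 each step: 50, 60, 70, 80, 90, 100 → 110.
Putting it together: 36 boxes, 86 pallets, 110 bins.

36 boxes, 86 pallets, 110 bins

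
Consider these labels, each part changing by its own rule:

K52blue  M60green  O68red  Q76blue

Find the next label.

S84green

For the letter, letters move forward 2 places in the alphabet: K, M, O, Q → S.
Second component: 52, 60, 68, 76 → 84 (+8 each step).
Colour: repeats blue → green → red, so blue, green, red, blue → green.
So the next label is S84green.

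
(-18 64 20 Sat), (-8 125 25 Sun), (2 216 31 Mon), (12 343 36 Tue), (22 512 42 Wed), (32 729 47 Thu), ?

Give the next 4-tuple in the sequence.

(42 1000 53 Fri)

First value: -18, -8, 2, 12, 22, 32 → 42 (+10 each step).
Second value: 64, 125, 216, 343, 512, 729 → 1000 (perfect cubes: 4³, 5³, 6³, …).
Third value: alternating steps +5, +6, +5, +6, …; 20, 25, 31, 36, 42, 47 → 53.
Day — runs through the weekdays Mon→Sun: Sat, Sun, Mon, Tue, Wed, Thu → Fri.
Combining the parts gives (42 1000 53 Fri).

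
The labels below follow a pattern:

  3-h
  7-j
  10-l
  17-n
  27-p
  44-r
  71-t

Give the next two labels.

First component — each term is the sum of the two before it: 3, 7, 10, 17, 27, 44, 71 → 115 → 186.
Letter: h, j, l, n, p, r, t → v → x (letters move forward 2 places in the alphabet).
Putting the parts together: 115-v and then 186-x.

115-v then 186-x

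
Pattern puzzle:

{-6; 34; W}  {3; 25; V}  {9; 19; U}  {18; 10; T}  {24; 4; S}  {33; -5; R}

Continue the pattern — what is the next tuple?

{39; -11; Q}

First part: -6, 3, 9, 18, 24, 33 → 39 (alternating steps +9, +6, +9, +6, …).
Second part goes 34, 25, 19, 10, 4, -5 → -11 (together with the first part always sums to 28).
Letter — letters move back 1 place in the alphabet: W, V, U, T, S, R → Q.
Combining the parts gives {39; -11; Q}.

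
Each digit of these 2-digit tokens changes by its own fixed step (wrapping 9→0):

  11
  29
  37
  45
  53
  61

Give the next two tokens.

First digit: +1 each step, mod 10; 1, 2, 3, 4, 5, 6 → 7 → 8.
Second digit: −2 each step, mod 10, so 1, 9, 7, 5, 3, 1 → 9 → 7.
So the next two tokens are 79 and 87.

79, 87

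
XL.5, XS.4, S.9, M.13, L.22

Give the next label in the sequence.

XL.35

Size — runs through clothing sizes XS→XL: XL, XS, S, M, L → XL.
Second component goes 5, 4, 9, 13, 22 → 35 (each term is the sum of the two before it).
Putting it together: XL.35.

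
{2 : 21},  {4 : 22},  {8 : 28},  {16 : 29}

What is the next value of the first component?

32

First component: ×2 each step; 2, 4, 8, 16 → 32.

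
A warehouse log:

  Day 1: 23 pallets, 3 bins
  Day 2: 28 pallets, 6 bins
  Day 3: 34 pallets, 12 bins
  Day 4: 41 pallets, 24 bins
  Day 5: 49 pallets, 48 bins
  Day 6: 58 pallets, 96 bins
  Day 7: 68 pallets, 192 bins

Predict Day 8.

Pallets: 23, 28, 34, 41, 49, 58, 68 → 79 (differences are 5, 6, 7, … (increasing by 1 each time)).
Bins — ×2 each step: 3, 6, 12, 24, 48, 96, 192 → 384.
Combining the parts gives 79 pallets, 384 bins.

79 pallets, 384 bins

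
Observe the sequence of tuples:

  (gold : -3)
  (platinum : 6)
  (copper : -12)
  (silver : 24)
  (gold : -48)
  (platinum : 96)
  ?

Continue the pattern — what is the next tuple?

Metal: gold, platinum, copper, silver, gold, platinum → copper (repeats gold → platinum → copper → silver).
Second slot goes -3, 6, -12, 24, -48, 96 → -192 (×(-2) each step).
Combining the parts gives (copper : -192).

(copper : -192)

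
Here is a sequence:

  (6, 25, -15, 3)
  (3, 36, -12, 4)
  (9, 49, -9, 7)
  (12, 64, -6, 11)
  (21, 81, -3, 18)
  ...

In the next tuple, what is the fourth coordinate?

29

Fourth coordinate: 3, 4, 7, 11, 18 → 29 (each term is the sum of the two before it).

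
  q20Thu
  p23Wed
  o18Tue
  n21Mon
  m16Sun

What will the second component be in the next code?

19

Second component goes 20, 23, 18, 21, 16 → 19 (alternating steps +3, −5, +3, −5, …).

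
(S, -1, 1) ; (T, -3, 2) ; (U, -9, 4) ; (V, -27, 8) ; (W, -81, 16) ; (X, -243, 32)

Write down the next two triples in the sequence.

Letter: letters move forward 1 place in the alphabet; S, T, U, V, W, X → Y → Z.
Second component: ×3 each step, so -1, -3, -9, -27, -81, -243 → -729 → -2187.
Third component: ×2 each step; 1, 2, 4, 8, 16, 32 → 64 → 128.
Putting the parts together: (Y, -729, 64) and then (Z, -2187, 128).

(Y, -729, 64), (Z, -2187, 128)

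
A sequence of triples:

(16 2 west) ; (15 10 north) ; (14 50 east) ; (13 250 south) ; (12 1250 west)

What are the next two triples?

(11 6250 north), (10 31250 east)

First entry — −1 each step: 16, 15, 14, 13, 12 → 11 → 10.
Second entry — ×5 each step: 2, 10, 50, 250, 1250 → 6250 → 31250.
Direction goes west, north, east, south, west → north → east (repeats west → north → east → south).
So the next two triples are (11 6250 north) and (10 31250 east).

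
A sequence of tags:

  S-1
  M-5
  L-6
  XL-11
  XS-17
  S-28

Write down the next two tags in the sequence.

M-45 then L-73

Size — repeats S → M → L → XL → XS: S, M, L, XL, XS, S → M → L.
Second component: 1, 5, 6, 11, 17, 28 → 45 → 73 (each term is the sum of the two before it).
So the next two tags are M-45 and L-73.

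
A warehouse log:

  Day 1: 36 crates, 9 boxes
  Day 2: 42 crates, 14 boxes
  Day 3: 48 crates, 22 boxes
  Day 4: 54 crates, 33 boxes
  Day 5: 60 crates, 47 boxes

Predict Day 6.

Crates: 36, 42, 48, 54, 60 → 66 (+6 each step).
Boxes: differences are 5, 8, 11, … (increasing by 3 each time), so 9, 14, 22, 33, 47 → 64.
So the next row is 66 crates, 64 boxes.

66 crates, 64 boxes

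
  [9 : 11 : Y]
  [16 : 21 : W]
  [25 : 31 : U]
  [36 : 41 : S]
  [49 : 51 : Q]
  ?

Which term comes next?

[64 : 61 : O]

First slot: 9, 16, 25, 36, 49 → 64 (perfect squares: 3², 4², 5², …).
For the second slot, +10 each step: 11, 21, 31, 41, 51 → 61.
Letter: letters move back 2 places in the alphabet, so Y, W, U, S, Q → O.
Combining the parts gives [64 : 61 : O].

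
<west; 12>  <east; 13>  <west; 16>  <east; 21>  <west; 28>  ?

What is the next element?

<east; 37>

Direction — alternates west ↔ east: west, east, west, east, west → east.
Second slot: differences are 1, 3, 5, … (increasing by 2 each time), so 12, 13, 16, 21, 28 → 37.
So the next element is <east; 37>.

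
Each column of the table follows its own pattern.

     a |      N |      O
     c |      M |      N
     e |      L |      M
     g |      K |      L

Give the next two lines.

First letter: a, c, e, g → i → k (letters move forward 2 places in the alphabet).
Second letter — letters move back 1 place in the alphabet: N, M, L, K → J → I.
Third letter: letters move back 1 place in the alphabet; O, N, M, L → K → J.
Putting the parts together: i  J  K and then k  I  J.

i  J  K; k  I  J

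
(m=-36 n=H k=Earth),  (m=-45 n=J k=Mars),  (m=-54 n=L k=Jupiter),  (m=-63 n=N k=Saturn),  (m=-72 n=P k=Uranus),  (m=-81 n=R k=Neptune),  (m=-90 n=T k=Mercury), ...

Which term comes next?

M goes -36, -45, -54, -63, -72, -81, -90 → -99 (−9 each step).
For the n, letters move forward 2 places in the alphabet: H, J, L, N, P, R, T → V.
K: runs through the planets Mercury→Neptune; Earth, Mars, Jupiter, Saturn, Uranus, Neptune, Mercury → Venus.
Combining the parts gives (m=-99 n=V k=Venus).

(m=-99 n=V k=Venus)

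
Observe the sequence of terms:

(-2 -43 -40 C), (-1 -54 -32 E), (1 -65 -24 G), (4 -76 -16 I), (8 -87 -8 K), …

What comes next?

(13 -98 0 M)

First entry — differences are 1, 2, 3, … (increasing by 1 each time): -2, -1, 1, 4, 8 → 13.
Second entry goes -43, -54, -65, -76, -87 → -98 (−11 each step).
Third entry — +8 each step: -40, -32, -24, -16, -8 → 0.
Letter: C, E, G, I, K → M (letters move forward 2 places in the alphabet).
So the next term is (13 -98 0 M).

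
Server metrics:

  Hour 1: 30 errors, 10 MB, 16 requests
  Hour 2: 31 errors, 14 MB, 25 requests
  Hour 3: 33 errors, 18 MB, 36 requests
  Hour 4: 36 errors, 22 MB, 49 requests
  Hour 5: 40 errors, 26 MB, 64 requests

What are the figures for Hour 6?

45 errors, 30 MB, 81 requests

Errors — differences are 1, 2, 3, … (increasing by 1 each time): 30, 31, 33, 36, 40 → 45.
MB: +4 each step, so 10, 14, 18, 22, 26 → 30.
Requests: 16, 25, 36, 49, 64 → 81 (perfect squares: 4², 5², 6², …).
So the next record is 45 errors, 30 MB, 81 requests.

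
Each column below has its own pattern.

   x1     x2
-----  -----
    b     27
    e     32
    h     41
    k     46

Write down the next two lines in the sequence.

n  55; q  60

Column x1 goes b, e, h, k → n → q (letters move forward 3 places in the alphabet).
Column x2 — alternating steps +5, +9, +5, +9, …: 27, 32, 41, 46 → 55 → 60.
Putting the parts together: n  55 and then q  60.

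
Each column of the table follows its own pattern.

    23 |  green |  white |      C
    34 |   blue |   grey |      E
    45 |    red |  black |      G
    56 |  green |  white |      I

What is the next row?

First component: 23, 34, 45, 56 → 67 (+11 each step).
Colour — repeats green → blue → red: green, blue, red, green → blue.
Shade — repeats white → grey → black: white, grey, black, white → grey.
Letter — letters move forward 2 places in the alphabet: C, E, G, I → K.
So the next row is 67  blue  grey  K.

67  blue  grey  K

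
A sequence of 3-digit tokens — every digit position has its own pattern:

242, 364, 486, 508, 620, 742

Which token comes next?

First digit goes 2, 3, 4, 5, 6, 7 → 8 (+1 each step, mod 10).
For the second digit, +2 each step, mod 10: 4, 6, 8, 0, 2, 4 → 6.
Third digit — +2 each step, mod 10: 2, 4, 6, 8, 0, 2 → 4.
Combining the parts gives 864.

864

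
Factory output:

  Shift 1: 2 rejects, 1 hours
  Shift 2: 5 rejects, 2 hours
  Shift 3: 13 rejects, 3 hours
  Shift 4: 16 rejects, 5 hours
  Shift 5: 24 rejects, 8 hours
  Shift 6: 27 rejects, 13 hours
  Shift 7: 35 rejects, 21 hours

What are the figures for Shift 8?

For the rejects, alternating steps +3, +8, +3, +8, …: 2, 5, 13, 16, 24, 27, 35 → 38.
Hours: each term is the sum of the two before it, so 1, 2, 3, 5, 8, 13, 21 → 34.
So the next line is 38 rejects, 34 hours.

38 rejects, 34 hours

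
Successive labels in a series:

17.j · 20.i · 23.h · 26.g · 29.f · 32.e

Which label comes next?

First component goes 17, 20, 23, 26, 29, 32 → 35 (+3 each step).
Letter goes j, i, h, g, f, e → d (letters move back 1 place in the alphabet).
Combining the parts gives 35.d.

35.d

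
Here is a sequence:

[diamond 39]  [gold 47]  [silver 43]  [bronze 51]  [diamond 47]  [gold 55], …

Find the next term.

Rank — repeats diamond → gold → silver → bronze: diamond, gold, silver, bronze, diamond, gold → silver.
Second component — alternating steps +8, −4, +8, −4, …: 39, 47, 43, 51, 47, 55 → 51.
Putting it together: [silver 51].

[silver 51]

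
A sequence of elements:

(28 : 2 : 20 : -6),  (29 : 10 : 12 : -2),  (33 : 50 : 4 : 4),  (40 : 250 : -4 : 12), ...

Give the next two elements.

(50 : 1250 : -12 : 22), (63 : 6250 : -20 : 34)

First component goes 28, 29, 33, 40 → 50 → 63 (differences are 1, 4, 7, … (increasing by 3 each time)).
Second component — ×5 each step: 2, 10, 50, 250 → 1250 → 6250.
For the third component, −8 each step: 20, 12, 4, -4 → -12 → -20.
Fourth component: differences are 4, 6, 8, … (increasing by 2 each time); -6, -2, 4, 12 → 22 → 34.
Putting the parts together: (50 : 1250 : -12 : 22) and then (63 : 6250 : -20 : 34).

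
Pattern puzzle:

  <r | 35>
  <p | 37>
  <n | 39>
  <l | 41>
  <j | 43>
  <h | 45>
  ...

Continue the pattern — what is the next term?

For the letter, letters move back 2 places in the alphabet: r, p, n, l, j, h → f.
For the second component, +2 each step: 35, 37, 39, 41, 43, 45 → 47.
So the next term is <f | 47>.

<f | 47>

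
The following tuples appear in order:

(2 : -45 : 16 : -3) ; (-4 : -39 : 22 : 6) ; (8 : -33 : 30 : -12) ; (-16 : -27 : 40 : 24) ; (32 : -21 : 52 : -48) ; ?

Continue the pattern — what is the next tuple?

First entry: ×(-2) each step; 2, -4, 8, -16, 32 → -64.
Second entry: +6 each step; -45, -39, -33, -27, -21 → -15.
For the third entry, differences are 6, 8, 10, … (increasing by 2 each time): 16, 22, 30, 40, 52 → 66.
Fourth entry — ×(-2) each step: -3, 6, -12, 24, -48 → 96.
Putting it together: (-64 : -15 : 66 : 96).

(-64 : -15 : 66 : 96)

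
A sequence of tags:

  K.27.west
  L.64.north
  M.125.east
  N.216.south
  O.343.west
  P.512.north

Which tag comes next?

Q.729.east

Letter — letters move forward 1 place in the alphabet: K, L, M, N, O, P → Q.
Second component — perfect cubes: 3³, 4³, 5³, …: 27, 64, 125, 216, 343, 512 → 729.
For the direction, repeats west → north → east → south: west, north, east, south, west, north → east.
Combining the parts gives Q.729.east.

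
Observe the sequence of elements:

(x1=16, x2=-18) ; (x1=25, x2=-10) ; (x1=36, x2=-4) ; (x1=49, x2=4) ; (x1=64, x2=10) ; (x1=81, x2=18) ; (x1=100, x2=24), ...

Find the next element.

(x1=121, x2=32)

X1 goes 16, 25, 36, 49, 64, 81, 100 → 121 (perfect squares: 4², 5², 6², …).
X2 goes -18, -10, -4, 4, 10, 18, 24 → 32 (alternating steps +8, +6, +8, +6, …).
So the next element is (x1=121, x2=32).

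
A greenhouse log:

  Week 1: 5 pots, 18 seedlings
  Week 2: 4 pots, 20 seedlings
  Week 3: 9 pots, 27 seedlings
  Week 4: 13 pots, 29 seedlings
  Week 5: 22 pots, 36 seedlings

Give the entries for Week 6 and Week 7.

35 pots, 38 seedlings; 57 pots, 45 seedlings

For the pots, each term is the sum of the two before it: 5, 4, 9, 13, 22 → 35 → 57.
Seedlings: 18, 20, 27, 29, 36 → 38 → 45 (alternating steps +2, +7, +2, +7, …).
So the next two lines are 35 pots, 38 seedlings and 57 pots, 45 seedlings.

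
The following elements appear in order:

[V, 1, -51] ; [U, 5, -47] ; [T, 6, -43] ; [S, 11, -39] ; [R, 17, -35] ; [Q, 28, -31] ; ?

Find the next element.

[P, 45, -27]

Letter: V, U, T, S, R, Q → P (letters move back 1 place in the alphabet).
Second entry goes 1, 5, 6, 11, 17, 28 → 45 (each term is the sum of the two before it).
Third entry: +4 each step, so -51, -47, -43, -39, -35, -31 → -27.
So the next element is [P, 45, -27].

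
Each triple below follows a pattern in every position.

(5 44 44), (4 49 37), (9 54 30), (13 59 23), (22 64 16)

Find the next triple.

(35 69 9)

First coordinate: 5, 4, 9, 13, 22 → 35 (each term is the sum of the two before it).
Second coordinate: +5 each step; 44, 49, 54, 59, 64 → 69.
For the third coordinate, −7 each step: 44, 37, 30, 23, 16 → 9.
So the next triple is (35 69 9).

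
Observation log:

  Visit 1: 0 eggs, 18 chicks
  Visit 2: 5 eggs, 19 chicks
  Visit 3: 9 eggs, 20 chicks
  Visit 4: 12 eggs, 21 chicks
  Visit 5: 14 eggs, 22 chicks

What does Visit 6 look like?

15 eggs, 23 chicks

Eggs: differences are 5, 4, 3, … (decreasing by 1 each time); 0, 5, 9, 12, 14 → 15.
Chicks: +1 each step; 18, 19, 20, 21, 22 → 23.
Combining the parts gives 15 eggs, 23 chicks.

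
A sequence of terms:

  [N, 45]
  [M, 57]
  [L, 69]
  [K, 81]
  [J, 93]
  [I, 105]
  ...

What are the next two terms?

Letter: letters move back 1 place in the alphabet, so N, M, L, K, J, I → H → G.
Second part: +12 each step, so 45, 57, 69, 81, 93, 105 → 117 → 129.
Putting the parts together: [H, 117] and then [G, 129].

[H, 117], [G, 129]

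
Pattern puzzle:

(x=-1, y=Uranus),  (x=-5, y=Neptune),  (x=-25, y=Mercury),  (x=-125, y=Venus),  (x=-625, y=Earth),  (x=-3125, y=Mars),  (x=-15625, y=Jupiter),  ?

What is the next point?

(x=-78125, y=Saturn)

X — ×5 each step: -1, -5, -25, -125, -625, -3125, -15625 → -78125.
Y goes Uranus, Neptune, Mercury, Venus, Earth, Mars, Jupiter → Saturn (runs through the planets Mercury→Neptune).
Putting it together: (x=-78125, y=Saturn).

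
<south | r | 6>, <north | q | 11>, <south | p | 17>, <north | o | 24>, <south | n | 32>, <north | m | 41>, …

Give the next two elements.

<south | l | 51>, <north | k | 62>

Direction: alternates south ↔ north; south, north, south, north, south, north → south → north.
Letter: r, q, p, o, n, m → l → k (letters move back 1 place in the alphabet).
Third component goes 6, 11, 17, 24, 32, 41 → 51 → 62 (differences are 5, 6, 7, … (increasing by 1 each time)).
So the next two elements are <south | l | 51> and <north | k | 62>.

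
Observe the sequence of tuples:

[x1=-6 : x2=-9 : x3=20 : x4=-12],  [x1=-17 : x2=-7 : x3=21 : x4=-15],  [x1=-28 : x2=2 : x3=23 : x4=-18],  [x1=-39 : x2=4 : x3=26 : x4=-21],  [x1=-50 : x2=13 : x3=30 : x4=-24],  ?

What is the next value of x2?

15

X2: -9, -7, 2, 4, 13 → 15 (alternating steps +2, +9, +2, +9, …).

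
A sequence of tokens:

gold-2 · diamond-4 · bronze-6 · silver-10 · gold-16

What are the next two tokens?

diamond-26 then bronze-42

Rank: repeats gold → diamond → bronze → silver, so gold, diamond, bronze, silver, gold → diamond → bronze.
Second component: each term is the sum of the two before it, so 2, 4, 6, 10, 16 → 26 → 42.
Putting the parts together: diamond-26 and then bronze-42.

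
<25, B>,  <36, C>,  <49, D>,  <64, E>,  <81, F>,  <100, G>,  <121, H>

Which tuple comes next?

<144, I>

First entry: perfect squares: 5², 6², 7², …, so 25, 36, 49, 64, 81, 100, 121 → 144.
Letter goes B, C, D, E, F, G, H → I (letters move forward 1 place in the alphabet).
Putting it together: <144, I>.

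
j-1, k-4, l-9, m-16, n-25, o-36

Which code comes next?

Letter goes j, k, l, m, n, o → p (letters move forward 1 place in the alphabet).
Second component — perfect squares: 1², 2², 3², …: 1, 4, 9, 16, 25, 36 → 49.
Putting it together: p-49.

p-49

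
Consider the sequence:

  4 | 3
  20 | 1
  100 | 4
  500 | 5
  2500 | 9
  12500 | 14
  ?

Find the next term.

62500 | 23

For the first entry, ×5 each step: 4, 20, 100, 500, 2500, 12500 → 62500.
For the second entry, each term is the sum of the two before it: 3, 1, 4, 5, 9, 14 → 23.
Putting it together: 62500 | 23.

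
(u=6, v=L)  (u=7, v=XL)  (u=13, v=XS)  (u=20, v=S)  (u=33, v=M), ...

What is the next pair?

(u=53, v=L)

U: 6, 7, 13, 20, 33 → 53 (each term is the sum of the two before it).
V: runs through clothing sizes XS→XL, so L, XL, XS, S, M → L.
Putting it together: (u=53, v=L).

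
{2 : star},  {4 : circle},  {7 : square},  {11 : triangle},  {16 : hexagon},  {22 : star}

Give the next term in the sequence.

First component: differences are 2, 3, 4, … (increasing by 1 each time); 2, 4, 7, 11, 16, 22 → 29.
For the shape, repeats star → circle → square → triangle → hexagon: star, circle, square, triangle, hexagon, star → circle.
Putting it together: {29 : circle}.

{29 : circle}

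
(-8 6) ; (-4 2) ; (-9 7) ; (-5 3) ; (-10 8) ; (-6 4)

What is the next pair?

First entry — alternating steps +4, −5, +4, −5, …: -8, -4, -9, -5, -10, -6 → -11.
Second entry — together with the first entry always sums to -2: 6, 2, 7, 3, 8, 4 → 9.
So the next pair is (-11 9).

(-11 9)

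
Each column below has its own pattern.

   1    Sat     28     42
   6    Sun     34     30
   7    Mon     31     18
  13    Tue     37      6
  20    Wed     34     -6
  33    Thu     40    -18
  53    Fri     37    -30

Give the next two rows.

86  Sat  43  -42; 139  Sun  40  -54

First component: 1, 6, 7, 13, 20, 33, 53 → 86 → 139 (each term is the sum of the two before it).
Day — runs through the weekdays Mon→Sun: Sat, Sun, Mon, Tue, Wed, Thu, Fri → Sat → Sun.
For the third component, alternating steps +6, −3, +6, −3, …: 28, 34, 31, 37, 34, 40, 37 → 43 → 40.
Fourth component goes 42, 30, 18, 6, -6, -18, -30 → -42 → -54 (−12 each step).
So the next two rows are 86  Sat  43  -42 and 139  Sun  40  -54.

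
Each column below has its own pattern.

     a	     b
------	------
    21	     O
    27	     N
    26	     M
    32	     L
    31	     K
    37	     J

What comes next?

36  I

Column a: alternating steps +6, −1, +6, −1, …, so 21, 27, 26, 32, 31, 37 → 36.
Column b: letters move back 1 place in the alphabet; O, N, M, L, K, J → I.
Combining the parts gives 36  I.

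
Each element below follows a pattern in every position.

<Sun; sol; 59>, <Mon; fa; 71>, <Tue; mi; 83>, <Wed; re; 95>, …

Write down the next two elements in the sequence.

For the day, runs through the weekdays Mon→Sun: Sun, Mon, Tue, Wed → Thu → Fri.
Note goes sol, fa, mi, re → do → ti (runs backward through the solfège scale do→ti).
Third coordinate: +12 each step, so 59, 71, 83, 95 → 107 → 119.
Putting the parts together: <Thu; do; 107> and then <Fri; ti; 119>.

<Thu; do; 107>, <Fri; ti; 119>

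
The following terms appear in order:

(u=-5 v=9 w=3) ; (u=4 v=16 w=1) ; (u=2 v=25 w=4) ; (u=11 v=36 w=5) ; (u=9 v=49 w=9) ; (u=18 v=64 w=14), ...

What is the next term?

(u=16 v=81 w=23)

U: alternating steps +9, −2, +9, −2, …; -5, 4, 2, 11, 9, 18 → 16.
V — perfect squares: 3², 4², 5², …: 9, 16, 25, 36, 49, 64 → 81.
W: each term is the sum of the two before it, so 3, 1, 4, 5, 9, 14 → 23.
Combining the parts gives (u=16 v=81 w=23).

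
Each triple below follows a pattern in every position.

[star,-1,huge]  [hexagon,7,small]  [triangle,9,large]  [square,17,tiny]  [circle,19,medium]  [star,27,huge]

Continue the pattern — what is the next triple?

[hexagon,29,small]

Shape goes star, hexagon, triangle, square, circle, star → hexagon (repeats star → hexagon → triangle → square → circle).
Second coordinate — alternating steps +8, +2, +8, +2, …: -1, 7, 9, 17, 19, 27 → 29.
Size: huge, small, large, tiny, medium, huge → small (repeats huge → small → large → tiny → medium).
Combining the parts gives [hexagon,29,small].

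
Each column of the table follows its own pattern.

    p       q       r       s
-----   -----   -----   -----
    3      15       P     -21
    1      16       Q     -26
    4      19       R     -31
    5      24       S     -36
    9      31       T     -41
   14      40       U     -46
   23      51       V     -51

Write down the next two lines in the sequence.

37  64  W  -56; 60  79  X  -61

Column p: each term is the sum of the two before it; 3, 1, 4, 5, 9, 14, 23 → 37 → 60.
Column q: differences are 1, 3, 5, … (increasing by 2 each time), so 15, 16, 19, 24, 31, 40, 51 → 64 → 79.
Column r: letters move forward 1 place in the alphabet; P, Q, R, S, T, U, V → W → X.
Column s: -21, -26, -31, -36, -41, -46, -51 → -56 → -61 (−5 each step).
Putting the parts together: 37  64  W  -56 and then 60  79  X  -61.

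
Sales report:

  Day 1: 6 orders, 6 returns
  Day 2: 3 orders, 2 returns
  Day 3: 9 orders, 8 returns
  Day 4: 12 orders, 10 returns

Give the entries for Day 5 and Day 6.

For the orders, each term is the sum of the two before it: 6, 3, 9, 12 → 21 → 33.
Returns: each term is the sum of the two before it; 6, 2, 8, 10 → 18 → 28.
Putting the parts together: 21 orders, 18 returns and then 33 orders, 28 returns.

21 orders, 18 returns; 33 orders, 28 returns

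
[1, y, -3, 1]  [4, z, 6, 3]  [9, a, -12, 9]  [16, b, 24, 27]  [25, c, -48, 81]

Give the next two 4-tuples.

[36, d, 96, 243], [49, e, -192, 729]

First component goes 1, 4, 9, 16, 25 → 36 → 49 (perfect squares: 1², 2², 3², …).
For the letter, letters move forward 1 place in the alphabet, wrapping Z→A: y, z, a, b, c → d → e.
Third component goes -3, 6, -12, 24, -48 → 96 → -192 (×(-2) each step).
Fourth component: ×3 each step; 1, 3, 9, 27, 81 → 243 → 729.
Putting the parts together: [36, d, 96, 243] and then [49, e, -192, 729].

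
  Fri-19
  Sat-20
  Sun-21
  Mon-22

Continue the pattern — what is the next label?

Tue-23

Day goes Fri, Sat, Sun, Mon → Tue (runs through the weekdays Mon→Sun).
Second component: +1 each step, so 19, 20, 21, 22 → 23.
Combining the parts gives Tue-23.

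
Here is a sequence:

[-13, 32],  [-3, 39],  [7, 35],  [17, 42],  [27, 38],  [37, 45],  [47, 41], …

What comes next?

[57, 48]

First part: +10 each step, so -13, -3, 7, 17, 27, 37, 47 → 57.
Second part — alternating steps +7, −4, +7, −4, …: 32, 39, 35, 42, 38, 45, 41 → 48.
Putting it together: [57, 48].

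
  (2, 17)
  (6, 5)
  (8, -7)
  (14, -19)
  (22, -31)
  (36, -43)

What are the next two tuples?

First component: each term is the sum of the two before it, so 2, 6, 8, 14, 22, 36 → 58 → 94.
Second component goes 17, 5, -7, -19, -31, -43 → -55 → -67 (−12 each step).
Putting the parts together: (58, -55) and then (94, -67).

(58, -55), (94, -67)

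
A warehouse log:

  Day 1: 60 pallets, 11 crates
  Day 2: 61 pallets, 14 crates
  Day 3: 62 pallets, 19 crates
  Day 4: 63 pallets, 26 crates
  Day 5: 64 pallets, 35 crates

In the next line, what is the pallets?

Pallets: 60, 61, 62, 63, 64 → 65 (+1 each step).

65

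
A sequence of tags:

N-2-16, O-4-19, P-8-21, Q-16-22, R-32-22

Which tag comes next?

Letter: N, O, P, Q, R → S (letters move forward 1 place in the alphabet).
Second component: ×2 each step; 2, 4, 8, 16, 32 → 64.
For the third component, differences are 3, 2, 1, … (decreasing by 1 each time): 16, 19, 21, 22, 22 → 21.
So the next tag is S-64-21.

S-64-21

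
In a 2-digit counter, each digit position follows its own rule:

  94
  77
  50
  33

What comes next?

First digit — −2 each step, mod 10: 9, 7, 5, 3 → 1.
Second digit: +3 each step, mod 10; 4, 7, 0, 3 → 6.
So the next token is 16.

16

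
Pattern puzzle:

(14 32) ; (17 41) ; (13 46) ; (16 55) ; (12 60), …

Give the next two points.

First coordinate: alternating steps +3, −4, +3, −4, …, so 14, 17, 13, 16, 12 → 15 → 11.
Second coordinate — alternating steps +9, +5, +9, +5, …: 32, 41, 46, 55, 60 → 69 → 74.
So the next two points are (15 69) and (11 74).

(15 69), (11 74)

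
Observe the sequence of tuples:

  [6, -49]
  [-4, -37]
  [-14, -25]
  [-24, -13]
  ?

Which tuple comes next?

For the first part, −10 each step: 6, -4, -14, -24 → -34.
Second part goes -49, -37, -25, -13 → -1 (+12 each step).
So the next tuple is [-34, -1].

[-34, -1]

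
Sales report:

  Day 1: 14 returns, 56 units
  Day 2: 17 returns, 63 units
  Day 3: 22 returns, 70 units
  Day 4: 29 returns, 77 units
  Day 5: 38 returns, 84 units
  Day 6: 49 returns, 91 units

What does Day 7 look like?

62 returns, 98 units

Returns — differences are 3, 5, 7, … (increasing by 2 each time): 14, 17, 22, 29, 38, 49 → 62.
Units goes 56, 63, 70, 77, 84, 91 → 98 (+7 each step).
So the next line is 62 returns, 98 units.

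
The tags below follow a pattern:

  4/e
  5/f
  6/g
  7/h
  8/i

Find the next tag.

9/j

First component — +1 each step: 4, 5, 6, 7, 8 → 9.
Letter: letters move forward 1 place in the alphabet, so e, f, g, h, i → j.
Putting it together: 9/j.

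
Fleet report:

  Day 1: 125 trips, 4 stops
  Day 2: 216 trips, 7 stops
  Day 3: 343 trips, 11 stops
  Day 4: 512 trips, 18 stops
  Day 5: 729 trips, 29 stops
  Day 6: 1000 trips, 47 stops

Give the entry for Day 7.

Trips goes 125, 216, 343, 512, 729, 1000 → 1331 (perfect cubes: 5³, 6³, 7³, …).
Stops — each term is the sum of the two before it: 4, 7, 11, 18, 29, 47 → 76.
So the next line is 1331 trips, 76 stops.

1331 trips, 76 stops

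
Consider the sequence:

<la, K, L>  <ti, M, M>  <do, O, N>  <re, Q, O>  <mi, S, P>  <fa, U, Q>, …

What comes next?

<sol, W, R>

Note: runs through the solfège scale do→ti, so la, ti, do, re, mi, fa → sol.
For the first letter, letters move forward 2 places in the alphabet: K, M, O, Q, S, U → W.
Second letter: letters move forward 1 place in the alphabet, so L, M, N, O, P, Q → R.
Combining the parts gives <sol, W, R>.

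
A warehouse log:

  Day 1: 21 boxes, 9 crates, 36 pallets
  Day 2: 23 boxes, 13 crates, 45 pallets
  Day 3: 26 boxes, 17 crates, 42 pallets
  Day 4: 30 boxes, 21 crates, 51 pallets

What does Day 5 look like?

Boxes: differences are 2, 3, 4, … (increasing by 1 each time); 21, 23, 26, 30 → 35.
Crates: +4 each step, so 9, 13, 17, 21 → 25.
Pallets — alternating steps +9, −3, +9, −3, …: 36, 45, 42, 51 → 48.
So the next record is 35 boxes, 25 crates, 48 pallets.

35 boxes, 25 crates, 48 pallets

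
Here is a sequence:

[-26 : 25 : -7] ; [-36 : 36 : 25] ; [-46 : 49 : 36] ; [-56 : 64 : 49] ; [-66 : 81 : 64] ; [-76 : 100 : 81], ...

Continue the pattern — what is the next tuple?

First component: −10 each step, so -26, -36, -46, -56, -66, -76 → -86.
Second component: perfect squares: 5², 6², 7², …; 25, 36, 49, 64, 81, 100 → 121.
Third component: -7, 25, 36, 49, 64, 81 → 100 (always the previous value of the second component).
Combining the parts gives [-86 : 121 : 100].

[-86 : 121 : 100]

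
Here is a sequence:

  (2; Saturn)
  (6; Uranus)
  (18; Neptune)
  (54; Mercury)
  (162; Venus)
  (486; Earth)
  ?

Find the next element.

For the first slot, ×3 each step: 2, 6, 18, 54, 162, 486 → 1458.
Planet: runs through the planets Mercury→Neptune; Saturn, Uranus, Neptune, Mercury, Venus, Earth → Mars.
Combining the parts gives (1458; Mars).

(1458; Mars)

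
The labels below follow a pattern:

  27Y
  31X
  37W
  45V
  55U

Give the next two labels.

67T, 81S

First component: 27, 31, 37, 45, 55 → 67 → 81 (differences are 4, 6, 8, … (increasing by 2 each time)).
Letter: letters move back 1 place in the alphabet, so Y, X, W, V, U → T → S.
So the next two labels are 67T and 81S.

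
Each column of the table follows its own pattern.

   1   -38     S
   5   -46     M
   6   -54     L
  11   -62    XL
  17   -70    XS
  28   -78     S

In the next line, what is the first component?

45

First component — each term is the sum of the two before it: 1, 5, 6, 11, 17, 28 → 45.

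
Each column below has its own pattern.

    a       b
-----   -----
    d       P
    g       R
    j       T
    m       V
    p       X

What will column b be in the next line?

Z

Column b: P, R, T, V, X → Z (letters move forward 2 places in the alphabet).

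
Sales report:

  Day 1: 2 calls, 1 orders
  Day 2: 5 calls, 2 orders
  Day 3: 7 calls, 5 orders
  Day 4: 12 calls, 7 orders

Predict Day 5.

19 calls, 12 orders

For the calls, each term is the sum of the two before it: 2, 5, 7, 12 → 19.
Orders: 1, 2, 5, 7 → 12 (always the previous value of the calls).
Combining the parts gives 19 calls, 12 orders.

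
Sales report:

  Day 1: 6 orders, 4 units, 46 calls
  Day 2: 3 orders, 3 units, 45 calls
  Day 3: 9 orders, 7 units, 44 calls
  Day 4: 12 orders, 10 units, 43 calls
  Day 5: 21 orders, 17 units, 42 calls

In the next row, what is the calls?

Orders: each term is the sum of the two before it, so 6, 3, 9, 12, 21 → 33.
Units: 4, 3, 7, 10, 17 → 27 (each term is the sum of the two before it).
Calls: −1 each step, so 46, 45, 44, 43, 42 → 41.

41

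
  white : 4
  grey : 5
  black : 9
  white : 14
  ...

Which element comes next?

Shade — repeats white → grey → black: white, grey, black, white → grey.
Second value — each term is the sum of the two before it: 4, 5, 9, 14 → 23.
So the next element is grey : 23.

grey : 23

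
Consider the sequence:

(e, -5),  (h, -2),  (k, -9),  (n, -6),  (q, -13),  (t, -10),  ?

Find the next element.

(w, -17)

For the letter, letters move forward 3 places in the alphabet: e, h, k, n, q, t → w.
Second slot: alternating steps +3, −7, +3, −7, …, so -5, -2, -9, -6, -13, -10 → -17.
Putting it together: (w, -17).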